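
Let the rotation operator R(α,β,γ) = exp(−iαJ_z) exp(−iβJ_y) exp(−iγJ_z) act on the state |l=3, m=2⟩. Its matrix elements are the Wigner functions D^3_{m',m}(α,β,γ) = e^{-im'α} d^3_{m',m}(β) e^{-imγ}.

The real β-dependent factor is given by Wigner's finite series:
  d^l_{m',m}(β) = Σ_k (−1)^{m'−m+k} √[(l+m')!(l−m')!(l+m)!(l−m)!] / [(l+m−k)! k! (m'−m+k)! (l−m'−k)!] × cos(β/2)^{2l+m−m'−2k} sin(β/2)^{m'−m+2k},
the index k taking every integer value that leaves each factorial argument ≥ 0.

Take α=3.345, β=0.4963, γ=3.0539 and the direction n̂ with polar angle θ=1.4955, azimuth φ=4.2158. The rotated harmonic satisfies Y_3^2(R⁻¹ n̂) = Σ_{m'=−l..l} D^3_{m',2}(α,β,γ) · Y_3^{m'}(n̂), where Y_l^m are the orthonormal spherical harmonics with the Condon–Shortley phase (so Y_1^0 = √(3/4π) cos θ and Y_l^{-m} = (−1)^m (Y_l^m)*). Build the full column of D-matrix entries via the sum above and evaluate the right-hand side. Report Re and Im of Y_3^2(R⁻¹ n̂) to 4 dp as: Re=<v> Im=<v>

Re=-0.1665 Im=0.2821

Need the full column D^3_{m',2} for m'=−3..3 at α=3.345, β=0.4963, γ=3.0539.
cos(β/2)=0.969368, sin(β/2)=0.245611
d^3_{-3,2}: single k=5 term ⇒ +0.002122;  D = -0.001500-0.001501i
d^3_{-2,2}: k∈[4..5] ⇒ +0.017098 -0.000220 = +0.016878;  D = +0.014098+0.009281i
d^3_{-1,2}: k∈[3..4] ⇒ +0.085357 -0.002740 = +0.082617;  D = -0.076761-0.030552i
d^3_{0,2}: k∈[2..3] ⇒ +0.291751 -0.018730 = +0.273021;  D = +0.268833+0.047639i
d^3_{1,2}: k∈[1..2] ⇒ +0.664802 -0.085357 = +0.579445;  D = -0.579217+0.016235i
d^3_{2,2}: k∈[0..1] ⇒ +0.829723 -0.266331 = +0.563393;  D = +0.548372-0.129225i
d^3_{3,2}: single k=0 term ⇒ -0.514953;  D = +0.467031-0.216930i
Y_3^{m'}(θ=1.4955,φ=4.2158) and Σ D·Y over m':
  (-0.0015-0.0015i)·(+0.4123-0.0335i)  (+0.0141+0.0093i)·(-0.0417-0.0640i)  (-0.0768-0.0306i)·(+0.1492-0.2753i)  (+0.2688+0.0476i)·(-0.0834+0.0000i)  (-0.5792+0.0162i)·(-0.1492-0.2753i)  (+0.5484-0.1292i)·(-0.0417+0.0640i)  (+0.4670-0.2169i)·(-0.4123-0.0335i)
Y_3^2(R⁻¹ n̂) = -0.166517+0.282114i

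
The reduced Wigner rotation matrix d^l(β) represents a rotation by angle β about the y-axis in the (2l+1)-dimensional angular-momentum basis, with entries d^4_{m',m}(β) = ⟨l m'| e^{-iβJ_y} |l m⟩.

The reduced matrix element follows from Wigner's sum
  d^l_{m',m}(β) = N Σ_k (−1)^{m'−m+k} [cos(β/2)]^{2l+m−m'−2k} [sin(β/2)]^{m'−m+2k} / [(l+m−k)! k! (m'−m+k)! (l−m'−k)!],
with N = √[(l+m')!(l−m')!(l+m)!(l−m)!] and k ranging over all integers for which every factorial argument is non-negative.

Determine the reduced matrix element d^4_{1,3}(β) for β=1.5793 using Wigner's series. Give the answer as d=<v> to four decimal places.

d^4_{1,3}(β=1.5793) via Wigner's sum:
c=cos(1.5793/2)=0.704094, s=sin(1.5793/2)=0.710107; N=√[120·6·5040·1]=1904.940944
Admissible k: 2..3 (factorial args all ≥0)
  k=2: (−1)^0·1904.9409/(240)·0.7041^6·0.7101^2 = +0.487642
  k=3: (−1)^1·1904.9409/(144)·0.7041^4·0.7101^4 = -0.826678
d^4_{1,3}(1.5793) = +0.487642 -0.826678 = -0.339036

d=-0.3390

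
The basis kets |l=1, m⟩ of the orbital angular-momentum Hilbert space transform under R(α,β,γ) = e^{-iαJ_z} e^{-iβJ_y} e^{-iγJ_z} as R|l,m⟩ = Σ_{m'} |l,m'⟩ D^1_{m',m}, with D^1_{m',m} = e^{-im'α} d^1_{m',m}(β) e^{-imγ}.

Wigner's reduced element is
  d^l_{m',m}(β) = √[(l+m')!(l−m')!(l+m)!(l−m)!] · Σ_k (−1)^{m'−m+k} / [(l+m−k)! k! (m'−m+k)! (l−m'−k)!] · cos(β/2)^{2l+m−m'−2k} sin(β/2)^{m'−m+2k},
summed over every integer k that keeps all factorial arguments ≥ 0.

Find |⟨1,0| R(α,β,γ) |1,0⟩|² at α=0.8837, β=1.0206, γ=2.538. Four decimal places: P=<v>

Split into d^1_{0,0}(β=1.0206) × two z-phases.
Half-angle: c=0.872598, s=0.488439. N=√(1·1·1·1)=1.000000
k∈{0,1} keeps every argument non-negative
  k=0: (−1)^0·1.0000/(1)·0.8726^2·0.4884^0 = +0.761427
  k=1: (−1)^1·1.0000/(1)·0.8726^0·0.4884^2 = -0.238573
d^1_{0,0}(1.0206) = +0.761427 -0.238573 = +0.522855
|D^1_{0,0}|² = |d^1_{0,0}(β)|² = (+0.522855)² = 0.273377 (the z-rotation phases have unit modulus)

P=0.2734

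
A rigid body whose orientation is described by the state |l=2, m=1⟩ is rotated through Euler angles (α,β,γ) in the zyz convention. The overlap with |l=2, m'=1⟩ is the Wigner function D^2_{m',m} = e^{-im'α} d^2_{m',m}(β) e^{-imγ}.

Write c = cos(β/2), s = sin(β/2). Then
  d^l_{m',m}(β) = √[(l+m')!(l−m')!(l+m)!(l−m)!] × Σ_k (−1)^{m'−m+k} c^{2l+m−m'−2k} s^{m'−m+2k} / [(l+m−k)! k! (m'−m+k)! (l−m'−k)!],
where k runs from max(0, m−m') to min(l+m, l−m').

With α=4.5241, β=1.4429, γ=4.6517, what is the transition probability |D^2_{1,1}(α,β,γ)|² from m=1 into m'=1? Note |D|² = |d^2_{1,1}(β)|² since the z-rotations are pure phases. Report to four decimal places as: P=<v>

First d^2_{1,1}(β=1.4429), then the phase factors e^{-i(1)α} and e^{-i(1)γ}:
c=cos(1.4429/2)=0.750849, s=sin(1.4429/2)=0.660474; N=√[6·1·6·1]=6.000000
k∈{0,1} keeps every argument non-negative
  k=0: (−1)^0·6.0000/(6)·0.7508^4·0.6605^0 = +0.317841
  k=1: (−1)^1·6.0000/(2)·0.7508^2·0.6605^2 = -0.737799
d^2_{1,1}(1.4429) = +0.317841 -0.737799 = -0.419958
|D^2_{1,1}|² = |d^2_{1,1}(β)|² = (-0.419958)² = 0.176364 (the z-rotation phases have unit modulus)

P=0.1764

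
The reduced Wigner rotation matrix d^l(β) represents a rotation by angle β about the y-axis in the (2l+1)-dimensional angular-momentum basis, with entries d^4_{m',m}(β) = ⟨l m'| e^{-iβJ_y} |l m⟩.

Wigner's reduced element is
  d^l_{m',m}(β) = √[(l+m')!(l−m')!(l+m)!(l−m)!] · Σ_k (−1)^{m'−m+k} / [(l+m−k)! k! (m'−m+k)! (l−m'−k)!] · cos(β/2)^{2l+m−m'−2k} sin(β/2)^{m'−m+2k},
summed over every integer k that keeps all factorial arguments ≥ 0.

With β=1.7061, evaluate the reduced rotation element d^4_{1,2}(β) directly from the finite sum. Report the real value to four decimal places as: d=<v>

d^4_{1,2}(β=1.7061) via Wigner's sum:
With c≡cos(β/2)=0.657689 and s≡sin(β/2)=0.753290, N=[120·6·720·2]^{1/2}=1018.233765
k∈{1,2,3} keeps every argument non-negative
  k=1: (−1)^0·1018.2338/(240)·0.6577^7·0.7533^1 = +0.170114
  k=2: (−1)^1·1018.2338/(48)·0.6577^5·0.7533^3 = -1.115821
  k=3: (−1)^2·1018.2338/(72)·0.6577^3·0.7533^5 = +0.975858
d^4_{1,2}(1.7061) = +0.170114 -1.115821 +0.975858 = +0.030152

d=0.0302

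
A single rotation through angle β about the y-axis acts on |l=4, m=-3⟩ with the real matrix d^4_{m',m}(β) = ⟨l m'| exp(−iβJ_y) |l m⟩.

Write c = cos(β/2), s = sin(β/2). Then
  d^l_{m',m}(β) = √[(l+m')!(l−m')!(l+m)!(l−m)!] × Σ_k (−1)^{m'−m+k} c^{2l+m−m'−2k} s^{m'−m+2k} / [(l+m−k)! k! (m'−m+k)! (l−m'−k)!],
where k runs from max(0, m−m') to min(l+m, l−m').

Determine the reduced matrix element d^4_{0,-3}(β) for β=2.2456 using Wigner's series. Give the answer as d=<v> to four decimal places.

d=0.4399

d^4_{0,-3}(β=2.2456) via Wigner's sum:
With c≡cos(β/2)=0.433160 and s≡sin(β/2)=0.901317, N=[24·24·1·5040]^{1/2}=1703.830978
k: max(0,(-3)−(0))=0 … min(4+(-3),4−(0))=1
  k=0: (−1)^3·1703.8310/(144)·0.4332^5·0.9013^3 = -0.132111
  k=1: (−1)^4·1703.8310/(144)·0.4332^3·0.9013^5 = +0.572002
d^4_{0,-3}(2.2456) = -0.132111 +0.572002 = +0.439891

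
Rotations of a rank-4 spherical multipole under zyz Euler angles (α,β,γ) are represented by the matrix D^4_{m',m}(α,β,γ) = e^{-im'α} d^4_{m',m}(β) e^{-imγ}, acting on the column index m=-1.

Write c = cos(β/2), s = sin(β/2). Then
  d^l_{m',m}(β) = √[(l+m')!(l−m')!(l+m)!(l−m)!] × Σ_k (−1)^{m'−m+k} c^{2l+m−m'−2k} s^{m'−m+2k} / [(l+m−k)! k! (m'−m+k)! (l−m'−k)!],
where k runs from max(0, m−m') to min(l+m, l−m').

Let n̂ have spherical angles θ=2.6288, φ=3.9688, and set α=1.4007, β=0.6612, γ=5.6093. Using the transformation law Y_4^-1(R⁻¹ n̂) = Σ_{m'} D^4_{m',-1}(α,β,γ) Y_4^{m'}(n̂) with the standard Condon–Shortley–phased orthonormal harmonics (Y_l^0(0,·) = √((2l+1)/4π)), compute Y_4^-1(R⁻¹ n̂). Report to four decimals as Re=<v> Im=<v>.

Need the full column D^4_{m',-1} for m'=−4..4 at α=1.4007, β=0.6612, γ=5.6093.
cos(β/2)=0.945848, sin(β/2)=0.324611
d^4_{-4,-1}: single k=3 term ⇒ +0.193771;  D = +0.041629-0.189246i
d^4_{-3,-1}: k∈[2..3] ⇒ +0.598857 -0.117559 = +0.481298;  D = -0.445773-0.181479i
d^4_{-2,-1}: k∈[1..3] ⇒ +0.932712 -0.549288 +0.043131 = +0.426555;  D = -0.225393+0.362142i
d^4_{-1,-1}: k∈[0..3] ⇒ +0.640575 -1.131733 +0.266598 -0.010467 = -0.235027;  D = -0.175635-0.156174i
d^4_{0,-1}: k∈[0..3] ⇒ -0.983165 +0.694801 -0.081836 +0.001606 = -0.368593;  D = -0.288020+0.230012i
d^4_{1,-1}: k∈[0..3] ⇒ +0.754489 -0.266598 +0.015700 -0.000123 = +0.503468;  D = -0.243048-0.440917i
d^4_{2,-1}: k∈[0..2] ⇒ -0.366192 +0.064697 -0.001524 = -0.303019;  D = +0.286305-0.099249i
d^4_{3,-1}: k∈[0..1] ⇒ +0.117559 -0.008308 = +0.109251;  D = +0.017793+0.107792i
d^4_{4,-1}: single k=0 term ⇒ -0.022823;  D = -0.022822-0.000148i
Y_4^{m'}(θ=2.6288,φ=3.9688) and Σ D·Y over m':
  (+0.0416-0.1892i)·(-0.0253+0.0043i)  (-0.4458-0.1815i)·(-0.1018-0.0790i)  (-0.2254+0.3621i)·(-0.0290-0.3462i)  (-0.1756-0.1562i)·(+0.3170-0.3446i)  (-0.2880+0.2300i)·(+0.0423+0.0000i)  (-0.2430-0.4409i)·(-0.3170-0.3446i)  (+0.2863-0.0992i)·(-0.0290+0.3462i)  (+0.0178+0.1078i)·(+0.1018-0.0790i)  (-0.0228-0.0001i)·(-0.0253-0.0043i)
Y_4^-1(R⁻¹ n̂) = +0.003074+0.482104i

Re=0.0031 Im=0.4821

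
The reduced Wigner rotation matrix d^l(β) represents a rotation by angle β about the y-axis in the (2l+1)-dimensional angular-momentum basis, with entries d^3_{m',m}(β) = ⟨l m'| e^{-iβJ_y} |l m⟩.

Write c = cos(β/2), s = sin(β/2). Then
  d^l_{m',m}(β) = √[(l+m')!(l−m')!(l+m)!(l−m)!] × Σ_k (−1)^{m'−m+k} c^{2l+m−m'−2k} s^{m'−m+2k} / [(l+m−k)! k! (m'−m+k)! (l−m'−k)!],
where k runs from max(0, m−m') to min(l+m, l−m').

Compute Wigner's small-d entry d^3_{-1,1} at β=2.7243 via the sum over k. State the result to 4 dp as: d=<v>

d^3_{-1,1}(β=2.7243) via Wigner's sum:
Half-angle: c=0.207136, s=0.978312. N=√(2·24·24·2)=48.000000
k∈{2,3,4} keeps every argument non-negative
  k=2: (−1)^0·48.0000/(8)·0.2071^4·0.9783^2 = +0.010571
  k=3: (−1)^1·48.0000/(6)·0.2071^2·0.9783^4 = -0.314420
  k=4: (−1)^2·48.0000/(48)·0.2071^0·0.9783^6 = +0.876728
d^3_{-1,1}(2.7243) = +0.010571 -0.314420 +0.876728 = +0.572879

d=0.5729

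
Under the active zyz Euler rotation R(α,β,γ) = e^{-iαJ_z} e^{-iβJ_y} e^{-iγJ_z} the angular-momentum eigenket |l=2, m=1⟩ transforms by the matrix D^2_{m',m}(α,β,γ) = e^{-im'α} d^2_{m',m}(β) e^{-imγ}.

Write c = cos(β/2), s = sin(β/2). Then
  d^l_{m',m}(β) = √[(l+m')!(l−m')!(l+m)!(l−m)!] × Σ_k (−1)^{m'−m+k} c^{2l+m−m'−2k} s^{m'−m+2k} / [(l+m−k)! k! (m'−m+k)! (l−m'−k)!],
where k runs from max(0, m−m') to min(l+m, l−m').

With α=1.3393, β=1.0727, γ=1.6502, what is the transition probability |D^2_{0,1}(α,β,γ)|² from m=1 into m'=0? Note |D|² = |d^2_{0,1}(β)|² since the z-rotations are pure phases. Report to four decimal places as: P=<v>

P=0.2642

Split into d^2_{0,1}(β=1.0727) × two z-phases.
c=cos(1.0727/2)=0.859580, s=sin(1.0727/2)=0.511002; N=√[2·2·6·1]=4.898979
k: max(0,(1)−(0))=1 … min(2+(1),2−(0))=2
  k=1: (−1)^0·4.8990/(2)·0.8596^3·0.5110^1 = +0.794980
  k=2: (−1)^1·4.8990/(2)·0.8596^1·0.5110^3 = -0.280950
d^2_{0,1}(1.0727) = +0.794980 -0.280950 = +0.514030
|D^2_{0,1}|² = |d^2_{0,1}(β)|² = (+0.514030)² = 0.264227 (the z-rotation phases have unit modulus)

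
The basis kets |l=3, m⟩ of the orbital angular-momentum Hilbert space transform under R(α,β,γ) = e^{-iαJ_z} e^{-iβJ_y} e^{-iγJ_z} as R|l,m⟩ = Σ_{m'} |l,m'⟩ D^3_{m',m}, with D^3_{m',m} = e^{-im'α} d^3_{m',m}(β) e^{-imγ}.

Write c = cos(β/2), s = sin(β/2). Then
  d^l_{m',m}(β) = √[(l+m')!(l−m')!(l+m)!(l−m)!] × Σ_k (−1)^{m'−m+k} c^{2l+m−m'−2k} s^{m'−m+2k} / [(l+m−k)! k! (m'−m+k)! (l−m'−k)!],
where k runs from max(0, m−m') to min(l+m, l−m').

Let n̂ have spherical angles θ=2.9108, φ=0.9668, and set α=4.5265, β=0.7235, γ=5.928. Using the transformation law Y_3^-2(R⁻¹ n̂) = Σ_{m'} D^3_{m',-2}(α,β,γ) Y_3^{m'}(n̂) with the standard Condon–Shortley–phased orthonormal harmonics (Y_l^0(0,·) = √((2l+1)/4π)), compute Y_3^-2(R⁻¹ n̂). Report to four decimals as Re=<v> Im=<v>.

Re=-0.1018 Im=0.1936

Need the full column D^3_{m',-2} for m'=−3..3 at α=4.5265, β=0.7235, γ=5.928.
cos(β/2)=0.935279, sin(β/2)=0.353912
d^3_{-3,-2}: single k=1 term ⇒ +0.620406;  D = +0.592188+0.184977i
d^3_{-2,-2}: k∈[0..1] ⇒ +0.669340 -0.479208 = +0.190132;  D = -0.089254+0.167881i
d^3_{-1,-2}: k∈[0..1] ⇒ -0.800941 +0.229370 = -0.571570;  D = +0.446394+0.356966i
d^3_{0,-2}: k∈[0..1] ⇒ +0.524946 -0.075166 = +0.449780;  D = +0.340987-0.293308i
d^3_{1,-2}: k∈[0..1] ⇒ -0.229370 +0.016422 = -0.212949;  D = -0.106637-0.184325i
d^3_{2,-2}: k∈[0..1] ⇒ +0.068617 -0.001965 = +0.066652;  D = -0.062868+0.022139i
d^3_{3,-2}: single k=0 term ⇒ -0.012720;  D = +0.001935+0.012572i
Y_3^{m'}(θ=2.9108,φ=0.9668) and Σ D·Y over m':
  (+0.5922+0.1850i)·(-0.0048-0.0012i)  (-0.0893+0.1679i)·(+0.0185+0.0487i)  (+0.4464+0.3570i)·(+0.1570-0.2275i)  (+0.3410-0.2933i)·(-0.6315+0.0000i)  (-0.1066-0.1843i)·(-0.1570-0.2275i)  (-0.0629+0.0221i)·(+0.0185-0.0487i)  (+0.0019+0.0126i)·(+0.0048-0.0012i)
Y_3^-2(R⁻¹ n̂) = -0.101796+0.193587i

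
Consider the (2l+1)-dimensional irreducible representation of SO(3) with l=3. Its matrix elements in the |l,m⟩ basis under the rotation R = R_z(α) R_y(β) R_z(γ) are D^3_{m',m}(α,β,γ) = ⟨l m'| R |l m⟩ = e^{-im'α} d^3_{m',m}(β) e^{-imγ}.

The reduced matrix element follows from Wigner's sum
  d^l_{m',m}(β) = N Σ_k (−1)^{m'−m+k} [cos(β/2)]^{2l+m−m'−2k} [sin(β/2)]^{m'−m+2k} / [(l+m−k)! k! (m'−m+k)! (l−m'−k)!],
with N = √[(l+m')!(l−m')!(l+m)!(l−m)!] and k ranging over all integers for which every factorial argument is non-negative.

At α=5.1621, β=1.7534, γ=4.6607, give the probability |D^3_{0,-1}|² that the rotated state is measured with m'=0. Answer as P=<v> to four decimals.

P=0.1265

D^3_{0,-1}(5.1621,1.7534,4.6607) = e^{-i·0·5.1621}·d^3_{0,-1}(1.7534)·e^{-i·-1·4.6607}. Compute d first:
Half-angle: c=0.639691, s=0.768632. N=√(6·6·2·24)=41.569219
The bounds max(0,m−m')=0 and min(l+m,l−m')=2 give 3 terms
  k=0: (−1)^1·41.5692/(12)·0.6397^5·0.7686^1 = -0.285207
  k=1: (−1)^2·41.5692/(4)·0.6397^3·0.7686^3 = +1.235317
  k=2: (−1)^3·41.5692/(12)·0.6397^1·0.7686^5 = -0.594502
d^3_{0,-1}(1.7534) = -0.285207 +1.235317 -0.594502 = +0.355607
|D^3_{0,-1}|² = |d^3_{0,-1}(β)|² = (+0.355607)² = 0.126457 (the z-rotation phases have unit modulus)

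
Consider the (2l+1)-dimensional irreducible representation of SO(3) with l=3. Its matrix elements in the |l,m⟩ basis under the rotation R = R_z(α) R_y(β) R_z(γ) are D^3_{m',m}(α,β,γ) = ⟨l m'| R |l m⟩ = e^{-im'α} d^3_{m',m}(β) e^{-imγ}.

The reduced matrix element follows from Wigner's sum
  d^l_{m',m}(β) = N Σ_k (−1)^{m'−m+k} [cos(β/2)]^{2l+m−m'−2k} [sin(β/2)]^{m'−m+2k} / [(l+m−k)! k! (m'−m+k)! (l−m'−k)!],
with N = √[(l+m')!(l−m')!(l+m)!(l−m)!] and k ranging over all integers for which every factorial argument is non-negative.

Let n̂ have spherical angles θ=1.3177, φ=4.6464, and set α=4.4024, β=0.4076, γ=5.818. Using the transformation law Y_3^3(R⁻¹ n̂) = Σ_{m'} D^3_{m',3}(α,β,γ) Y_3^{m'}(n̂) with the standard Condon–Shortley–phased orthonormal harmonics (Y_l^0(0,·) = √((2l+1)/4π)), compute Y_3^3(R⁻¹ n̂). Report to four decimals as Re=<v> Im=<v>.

Re=0.1394 Im=-0.1600

Need the full column D^3_{m',3} for m'=−3..3 at α=4.4024, β=0.4076, γ=5.818.
cos(β/2)=0.979305, sin(β/2)=0.202392
d^3_{-3,3}: single k=6 term ⇒ +0.000069;  D = -0.000031+0.000061i
d^3_{-2,3}: single k=5 term ⇒ +0.000815;  D = -0.000582-0.000570i
d^3_{-1,3}: single k=4 term ⇒ +0.006232;  D = +0.005513-0.002907i
d^3_{0,3}: single k=3 term ⇒ +0.034822;  D = +0.006071+0.034288i
d^3_{1,3}: single k=2 term ⇒ +0.145916;  D = -0.144594-0.019603i
d^3_{2,3}: single k=1 term ⇒ +0.446538;  D = +0.192110-0.403100i
d^3_{3,3}: single k=0 term ⇒ +0.882077;  D = +0.642557+0.604302i
Y_3^{m'}(θ=1.3177,φ=4.6464) and Σ D·Y over m':
  (-0.0000+0.0001i)·(+0.0745-0.3712i)  (-0.0006-0.0006i)·(-0.2378-0.0316i)  (+0.0055-0.0029i)·(+0.0142-0.2143i)  (+0.0061+0.0343i)·(-0.2510+0.0000i)  (-0.1446-0.0196i)·(-0.0142-0.2143i)  (+0.1921-0.4031i)·(-0.2378+0.0316i)  (+0.6426+0.6043i)·(-0.0745-0.3712i)
Y_3^3(R⁻¹ n̂) = +0.139439-0.160003i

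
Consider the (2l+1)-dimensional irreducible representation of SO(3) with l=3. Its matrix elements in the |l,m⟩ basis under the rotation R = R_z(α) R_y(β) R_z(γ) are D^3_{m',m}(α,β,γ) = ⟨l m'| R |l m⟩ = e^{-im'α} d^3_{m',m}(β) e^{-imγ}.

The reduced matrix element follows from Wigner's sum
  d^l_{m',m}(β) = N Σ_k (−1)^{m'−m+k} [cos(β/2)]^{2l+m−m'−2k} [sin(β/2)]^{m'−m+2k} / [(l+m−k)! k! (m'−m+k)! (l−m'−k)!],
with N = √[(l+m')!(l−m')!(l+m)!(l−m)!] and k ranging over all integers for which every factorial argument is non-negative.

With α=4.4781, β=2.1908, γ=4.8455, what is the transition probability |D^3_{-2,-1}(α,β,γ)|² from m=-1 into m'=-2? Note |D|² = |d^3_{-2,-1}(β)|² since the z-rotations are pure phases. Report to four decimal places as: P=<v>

P=0.1367

D^3_{-2,-1}(4.4781,2.1908,4.8455) = e^{-i·-2·4.4781}·d^3_{-2,-1}(2.1908)·e^{-i·-1·4.8455}. Compute d first:
c=cos(2.1908/2)=0.457691, s=sin(2.1908/2)=0.889111; N=√[1·120·2·24]=75.894664
k: max(0,(-1)−(-2))=1 … min(3+(-1),3−(-2))=2
  k=1: (−1)^0·75.8947/(24)·0.4577^5·0.8891^1 = +0.056470
  k=2: (−1)^1·75.8947/(12)·0.4577^3·0.8891^3 = -0.426202
d^3_{-2,-1}(2.1908) = +0.056470 -0.426202 = -0.369732
|D^3_{-2,-1}|² = |d^3_{-2,-1}(β)|² = (-0.369732)² = 0.136702 (the z-rotation phases have unit modulus)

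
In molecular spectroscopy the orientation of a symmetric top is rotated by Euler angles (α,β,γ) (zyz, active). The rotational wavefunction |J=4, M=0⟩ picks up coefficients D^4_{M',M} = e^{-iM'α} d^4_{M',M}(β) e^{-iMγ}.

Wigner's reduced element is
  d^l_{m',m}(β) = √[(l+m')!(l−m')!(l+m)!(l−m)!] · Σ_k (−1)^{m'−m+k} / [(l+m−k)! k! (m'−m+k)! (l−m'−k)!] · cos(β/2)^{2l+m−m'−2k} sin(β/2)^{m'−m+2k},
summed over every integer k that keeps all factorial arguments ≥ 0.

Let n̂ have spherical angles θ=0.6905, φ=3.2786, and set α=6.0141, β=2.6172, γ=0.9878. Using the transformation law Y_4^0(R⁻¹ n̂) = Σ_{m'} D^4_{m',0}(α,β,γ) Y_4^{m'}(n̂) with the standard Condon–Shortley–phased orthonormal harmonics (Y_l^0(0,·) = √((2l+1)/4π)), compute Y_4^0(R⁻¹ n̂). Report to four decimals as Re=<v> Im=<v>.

Need the full column D^4_{m',0} for m'=−4..4 at α=6.0141, β=2.6172, γ=0.9878.
cos(β/2)=0.259202, sin(β/2)=0.965823
d^4_{-4,0}: single k=4 term ⇒ +0.032862;  D = +0.015595-0.028926i
d^4_{-3,0}: k∈[3..4] ⇒ +0.012472 -0.173169 = -0.160696;  D = -0.111119+0.116086i
d^4_{-2,0}: k∈[2..4] ⇒ +0.002684 -0.099366 +0.517350 = +0.420668;  D = +0.361206-0.215620i
d^4_{-1,0}: k∈[1..4] ⇒ +0.000340 -0.028285 +0.392709 -0.908734 = -0.543970;  D = -0.524395+0.144614i
d^4_{0,0}: k∈[0..4] ⇒ +0.000020 -0.004526 +0.141400 -0.872536 +0.757147 = +0.021505;  D = +0.021505+0.000000i
d^4_{1,0}: k∈[0..3] ⇒ -0.000340 +0.028285 -0.392709 +0.908734 = +0.543970;  D = +0.524395+0.144614i
d^4_{2,0}: k∈[0..2] ⇒ +0.002684 -0.099366 +0.517350 = +0.420668;  D = +0.361206+0.215620i
d^4_{3,0}: k∈[0..1] ⇒ -0.012472 +0.173169 = +0.160696;  D = +0.111119+0.116086i
d^4_{4,0}: single k=0 term ⇒ +0.032862;  D = +0.015595+0.028926i
Y_4^{m'}(θ=0.6905,φ=3.2786) and Σ D·Y over m':
  (+0.0156-0.0289i)·(+0.0622-0.0379i)  (-0.1111+0.1161i)·(-0.2286+0.0996i)  (+0.3612-0.2156i)·(+0.4129-0.1161i)  (-0.5244+0.1446i)·(-0.2670+0.0368i)  (+0.0215+0.0000i)·(-0.2610+0.0000i)  (+0.5244+0.1446i)·(+0.2670+0.0368i)  (+0.3612+0.2156i)·(+0.4129+0.1161i)  (+0.1111+0.1161i)·(+0.2286+0.0996i)  (+0.0156+0.0289i)·(+0.0622+0.0379i)
Y_4^0(R⁻¹ n̂) = +0.539405-0.000000i

Re=0.5394 Im=0.0000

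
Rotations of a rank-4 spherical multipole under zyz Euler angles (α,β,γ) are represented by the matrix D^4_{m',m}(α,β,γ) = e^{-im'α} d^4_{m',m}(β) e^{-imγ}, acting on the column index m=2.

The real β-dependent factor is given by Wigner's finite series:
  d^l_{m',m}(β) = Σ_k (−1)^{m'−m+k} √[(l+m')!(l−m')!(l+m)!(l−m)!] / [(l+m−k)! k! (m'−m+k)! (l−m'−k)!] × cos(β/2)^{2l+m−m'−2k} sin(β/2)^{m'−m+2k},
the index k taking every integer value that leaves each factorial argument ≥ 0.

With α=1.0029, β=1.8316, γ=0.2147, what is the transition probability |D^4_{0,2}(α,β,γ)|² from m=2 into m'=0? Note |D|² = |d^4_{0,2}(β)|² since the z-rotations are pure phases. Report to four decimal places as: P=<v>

D^4_{0,2}(1.0029,1.8316,0.2147) = e^{-i·0·1.0029}·d^4_{0,2}(1.8316)·e^{-i·2·0.2147}. Compute d first:
c=cos(1.8316/2)=0.609156, s=sin(1.8316/2)=0.793050; N=√[24·24·720·2]=910.735966
k∈{2,3,4} keeps every argument non-negative
  k=2: (−1)^0·910.7360/(96)·0.6092^6·0.7931^2 = +0.304856
  k=3: (−1)^1·910.7360/(36)·0.6092^4·0.7931^4 = -1.377868
  k=4: (−1)^2·910.7360/(96)·0.6092^2·0.7931^6 = +0.875755
d^4_{0,2}(1.8316) = +0.304856 -1.377868 +0.875755 = -0.197257
|D^4_{0,2}|² = |d^4_{0,2}(β)|² = (-0.197257)² = 0.038910 (the z-rotation phases have unit modulus)

P=0.0389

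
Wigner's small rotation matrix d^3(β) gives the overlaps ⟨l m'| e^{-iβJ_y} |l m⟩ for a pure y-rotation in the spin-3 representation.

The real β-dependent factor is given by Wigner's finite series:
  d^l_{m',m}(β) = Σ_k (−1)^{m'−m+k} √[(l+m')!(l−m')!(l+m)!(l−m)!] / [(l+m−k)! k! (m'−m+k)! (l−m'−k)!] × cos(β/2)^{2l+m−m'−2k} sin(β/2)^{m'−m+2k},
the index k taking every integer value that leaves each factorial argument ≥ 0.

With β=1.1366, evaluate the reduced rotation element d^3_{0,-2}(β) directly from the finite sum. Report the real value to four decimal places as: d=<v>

d=0.4741

d^3_{0,-2}(β=1.1366) via Wigner's sum:
c=cos(1.1366/2)=0.842817, s=sin(1.1366/2)=0.538200; N=√[6·6·1·120]=65.726707
k∈{0,1} keeps every argument non-negative
  k=0: (−1)^2·65.7267/(12)·0.8428^4·0.5382^2 = +0.800537
  k=1: (−1)^3·65.7267/(12)·0.8428^2·0.5382^4 = -0.326439
d^3_{0,-2}(1.1366) = +0.800537 -0.326439 = +0.474098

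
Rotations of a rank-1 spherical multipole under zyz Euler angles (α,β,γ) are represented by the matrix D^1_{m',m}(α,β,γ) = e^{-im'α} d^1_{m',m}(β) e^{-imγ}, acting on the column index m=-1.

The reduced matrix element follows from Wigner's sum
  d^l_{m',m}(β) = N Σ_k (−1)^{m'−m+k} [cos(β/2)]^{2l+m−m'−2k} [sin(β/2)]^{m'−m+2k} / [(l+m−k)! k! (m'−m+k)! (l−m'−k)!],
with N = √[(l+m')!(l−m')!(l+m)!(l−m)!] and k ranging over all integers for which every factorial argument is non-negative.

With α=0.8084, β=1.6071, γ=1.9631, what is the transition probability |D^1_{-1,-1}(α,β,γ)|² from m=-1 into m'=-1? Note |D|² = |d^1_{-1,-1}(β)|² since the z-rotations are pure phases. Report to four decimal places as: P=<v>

P=0.2322

Split into d^1_{-1,-1}(β=1.6071) × two z-phases.
c=cos(1.6071/2)=0.694156, s=sin(1.6071/2)=0.719825; N=√[1·2·1·2]=2.000000
The bounds max(0,m−m')=0 and min(l+m,l−m')=0 give 1 term
  k=0: (−1)^0·2.0000/(2)·0.6942^2·0.7198^0 = +0.481852
d^1_{-1,-1}(1.6071) = +0.481852
|D^1_{-1,-1}|² = |d^1_{-1,-1}(β)|² = (+0.481852)² = 0.232181 (the z-rotation phases have unit modulus)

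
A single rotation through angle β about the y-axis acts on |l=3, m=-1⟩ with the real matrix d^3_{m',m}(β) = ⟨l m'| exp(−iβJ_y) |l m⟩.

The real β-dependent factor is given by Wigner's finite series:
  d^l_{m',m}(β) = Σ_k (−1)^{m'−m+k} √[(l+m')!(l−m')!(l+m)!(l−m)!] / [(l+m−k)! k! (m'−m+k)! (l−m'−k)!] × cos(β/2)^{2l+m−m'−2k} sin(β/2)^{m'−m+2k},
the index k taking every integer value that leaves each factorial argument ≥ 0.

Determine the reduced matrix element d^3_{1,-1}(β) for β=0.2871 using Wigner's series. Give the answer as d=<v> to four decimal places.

d^3_{1,-1}(β=0.2871) via Wigner's sum:
With c≡cos(β/2)=0.989714 and s≡sin(β/2)=0.143057, N=[24·2·2·24]^{1/2}=48.000000
k∈{0,1,2} keeps every argument non-negative
  k=0: (−1)^2·48.0000/(8)·0.9897^4·0.1431^2 = +0.117818
  k=1: (−1)^3·48.0000/(6)·0.9897^2·0.1431^4 = -0.003282
  k=2: (−1)^4·48.0000/(48)·0.9897^0·0.1431^6 = +0.000009
d^3_{1,-1}(0.2871) = +0.117818 -0.003282 +0.000009 = +0.114545

d=0.1145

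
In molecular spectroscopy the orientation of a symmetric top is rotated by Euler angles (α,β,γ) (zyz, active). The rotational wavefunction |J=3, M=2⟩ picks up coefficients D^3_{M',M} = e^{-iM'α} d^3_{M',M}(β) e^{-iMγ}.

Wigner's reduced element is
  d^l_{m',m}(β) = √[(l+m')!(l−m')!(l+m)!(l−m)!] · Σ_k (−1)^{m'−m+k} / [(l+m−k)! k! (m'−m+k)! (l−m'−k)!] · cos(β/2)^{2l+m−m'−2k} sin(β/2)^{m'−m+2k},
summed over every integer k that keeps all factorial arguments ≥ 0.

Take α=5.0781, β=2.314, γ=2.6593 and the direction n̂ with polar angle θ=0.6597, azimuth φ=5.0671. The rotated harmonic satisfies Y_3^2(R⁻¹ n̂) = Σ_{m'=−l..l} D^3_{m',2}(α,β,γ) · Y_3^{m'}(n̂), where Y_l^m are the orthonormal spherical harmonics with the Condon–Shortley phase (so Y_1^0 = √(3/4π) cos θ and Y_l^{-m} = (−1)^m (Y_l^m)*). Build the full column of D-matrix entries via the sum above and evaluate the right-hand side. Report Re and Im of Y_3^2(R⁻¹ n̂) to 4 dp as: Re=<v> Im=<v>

Need the full column D^3_{m',2} for m'=−3..3 at α=5.0781, β=2.314, γ=2.6593.
cos(β/2)=0.402088, sin(β/2)=0.915601
d^3_{-3,2}: single k=5 term ⇒ +0.633765;  D = -0.558916-0.298782i
d^3_{-2,2}: k∈[4..5] ⇒ +0.568117 -0.589166 = -0.021049;  D = -0.002629+0.020884i
d^3_{-1,2}: k∈[3..4] ⇒ +0.315582 -0.818187 = -0.502605;  D = -0.488139+0.119715i
d^3_{0,2}: k∈[2..3] ⇒ +0.120021 -0.622341 = -0.502319;  D = -0.286200-0.412812i
d^3_{1,2}: k∈[1..2] ⇒ +0.030431 -0.315582 = -0.285151;  D = +0.160744-0.235527i
d^3_{2,2}: k∈[0..1] ⇒ +0.004226 -0.109564 = -0.105338;  D = +0.102488+0.024339i
d^3_{3,2}: single k=0 term ⇒ -0.023572;  D = +0.003115+0.023365i
Y_3^{m'}(θ=0.6597,φ=5.0671) and Σ D·Y over m':
  (-0.5589-0.2988i)·(-0.0840-0.0466i)  (-0.0026+0.0209i)·(-0.2302+0.1976i)  (-0.4881+0.1197i)·(+0.1460+0.3941i)  (-0.2862-0.4128i)·(+0.0359+0.0000i)  (+0.1607-0.2355i)·(-0.1460+0.3941i)  (+0.1025+0.0243i)·(-0.2302-0.1976i)  (+0.0031+0.0234i)·(+0.0840-0.0466i)
Y_3^2(R⁻¹ n̂) = -0.047298-0.070233i

Re=-0.0473 Im=-0.0702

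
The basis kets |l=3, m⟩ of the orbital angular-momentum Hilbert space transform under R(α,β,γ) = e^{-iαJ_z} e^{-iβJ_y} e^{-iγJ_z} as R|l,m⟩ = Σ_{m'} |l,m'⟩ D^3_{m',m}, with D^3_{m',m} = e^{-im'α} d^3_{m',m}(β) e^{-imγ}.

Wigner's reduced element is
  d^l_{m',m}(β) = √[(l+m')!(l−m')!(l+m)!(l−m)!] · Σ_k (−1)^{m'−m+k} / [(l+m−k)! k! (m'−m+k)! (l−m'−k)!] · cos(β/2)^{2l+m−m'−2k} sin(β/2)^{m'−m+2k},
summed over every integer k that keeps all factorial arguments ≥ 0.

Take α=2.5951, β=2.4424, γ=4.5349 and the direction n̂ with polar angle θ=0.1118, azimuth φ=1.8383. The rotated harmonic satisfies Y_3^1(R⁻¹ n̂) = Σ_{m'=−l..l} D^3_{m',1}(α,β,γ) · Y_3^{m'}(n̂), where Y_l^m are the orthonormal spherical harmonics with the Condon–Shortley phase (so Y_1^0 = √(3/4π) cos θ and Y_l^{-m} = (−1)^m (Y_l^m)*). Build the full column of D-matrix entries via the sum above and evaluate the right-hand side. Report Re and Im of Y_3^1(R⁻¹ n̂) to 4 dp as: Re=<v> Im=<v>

Re=-0.0972 Im=0.3302

Need the full column D^3_{m',1} for m'=−3..3 at α=2.5951, β=2.4424, γ=4.5349.
cos(β/2)=0.342519, sin(β/2)=0.939511
d^3_{-3,1}: single k=4 term ⇒ +0.354015;  D = -0.351921-0.038443i
d^3_{-2,1}: k∈[3..4] ⇒ +0.210760 -0.792855 = -0.582095;  D = -0.461523-0.354727i
d^3_{-1,1}: k∈[2..4] ⇒ +0.072894 -0.731250 +0.687720 = +0.029364;  D = -0.010591-0.027387i
d^3_{0,1}: k∈[1..3] ⇒ +0.015343 -0.346314 +0.868529 = +0.537558;  D = -0.094910+0.529113i
d^3_{1,1}: k∈[0..2] ⇒ +0.001615 -0.097192 +0.548437 = +0.452860;  D = +0.299962-0.339271i
d^3_{2,1}: k∈[0..1] ⇒ -0.014006 +0.210760 = +0.196754;  D = -0.187947+0.058205i
d^3_{3,1}: single k=0 term ⇒ +0.047053;  D = +0.045634+0.011466i
Y_3^{m'}(θ=0.1118,φ=1.8383) and Σ D·Y over m':
  (-0.3519-0.0384i)·(+0.0004+0.0004i)  (-0.4615-0.3547i)·(-0.0109+0.0064i)  (-0.0106-0.0274i)·(-0.0375-0.1369i)  (-0.0949+0.5291i)·(+0.7186+0.0000i)  (+0.3000-0.3393i)·(+0.0375-0.1369i)  (-0.1879+0.0582i)·(-0.0109-0.0064i)  (+0.0456+0.0115i)·(-0.0004+0.0004i)
Y_3^1(R⁻¹ n̂) = -0.097187+0.330216i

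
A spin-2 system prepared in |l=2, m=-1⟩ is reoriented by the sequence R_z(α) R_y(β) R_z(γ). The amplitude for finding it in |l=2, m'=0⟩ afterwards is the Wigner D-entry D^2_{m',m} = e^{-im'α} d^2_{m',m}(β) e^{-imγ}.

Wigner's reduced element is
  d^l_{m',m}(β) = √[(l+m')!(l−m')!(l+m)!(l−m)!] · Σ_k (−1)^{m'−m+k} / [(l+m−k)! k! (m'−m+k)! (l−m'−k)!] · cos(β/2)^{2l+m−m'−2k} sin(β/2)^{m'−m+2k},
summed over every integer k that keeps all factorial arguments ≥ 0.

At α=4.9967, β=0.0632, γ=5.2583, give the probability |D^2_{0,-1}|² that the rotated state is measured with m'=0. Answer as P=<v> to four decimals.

Split into d^2_{0,-1}(β=0.0632) × two z-phases.
Half-angle: c=0.999501, s=0.031595. N=√(2·2·1·6)=4.898979
k∈{0,1} keeps every argument non-negative
  k=0: (−1)^1·4.8990/(2)·0.9995^3·0.0316^1 = -0.077275
  k=1: (−1)^2·4.8990/(2)·0.9995^1·0.0316^3 = +0.000077
d^2_{0,-1}(0.0632) = -0.077275 +0.000077 = -0.077198
|D^2_{0,-1}|² = |d^2_{0,-1}(β)|² = (-0.077198)² = 0.005960 (the z-rotation phases have unit modulus)

P=0.0060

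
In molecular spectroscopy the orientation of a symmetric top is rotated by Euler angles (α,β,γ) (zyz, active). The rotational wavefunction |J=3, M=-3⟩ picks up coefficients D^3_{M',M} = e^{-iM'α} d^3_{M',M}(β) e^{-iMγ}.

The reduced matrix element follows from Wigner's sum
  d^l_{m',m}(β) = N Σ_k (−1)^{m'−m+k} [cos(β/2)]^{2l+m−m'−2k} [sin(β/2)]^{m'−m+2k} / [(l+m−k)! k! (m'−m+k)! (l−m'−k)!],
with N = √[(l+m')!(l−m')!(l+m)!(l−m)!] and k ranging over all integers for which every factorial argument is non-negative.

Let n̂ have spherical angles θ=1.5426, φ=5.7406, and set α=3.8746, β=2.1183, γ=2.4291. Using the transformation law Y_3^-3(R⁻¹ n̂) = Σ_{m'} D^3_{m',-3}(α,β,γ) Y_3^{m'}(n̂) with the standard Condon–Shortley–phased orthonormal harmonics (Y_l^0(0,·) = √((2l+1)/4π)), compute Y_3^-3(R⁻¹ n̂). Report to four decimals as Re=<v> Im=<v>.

Re=-0.3693 Im=0.0633

Need the full column D^3_{m',-3} for m'=−3..3 at α=3.8746, β=2.1183, γ=2.4291.
cos(β/2)=0.489613, sin(β/2)=0.871940
d^3_{-3,-3}: single k=0 term ⇒ +0.013776;  D = +0.013750+0.000847i
d^3_{-2,-3}: single k=0 term ⇒ -0.060094;  D = +0.047048-0.037386i
d^3_{-1,-3}: single k=0 term ⇒ +0.169212;  D = +0.028015-0.166877i
d^3_{0,-3}: single k=0 term ⇒ -0.347964;  D = -0.186799-0.293573i
d^3_{1,-3}: single k=0 term ⇒ +0.536658;  D = -0.517057-0.143716i
d^3_{2,-3}: single k=0 term ⇒ -0.604451;  D = -0.541109+0.269373i
d^3_{3,-3}: single k=0 term ⇒ +0.439459;  D = -0.161325+0.408777i
Y_3^{m'}(θ=1.5426,φ=5.7406) and Σ D·Y over m':
  (+0.0137+0.0008i)·(-0.0237+0.4161i)  (+0.0470-0.0374i)·(+0.0134+0.0255i)  (+0.0280-0.1669i)·(-0.2756-0.1661i)  (-0.1868-0.2936i)·(-0.0315+0.0000i)  (-0.5171-0.1437i)·(+0.2756-0.1661i)  (-0.5411+0.2694i)·(+0.0134-0.0255i)  (-0.1613+0.4088i)·(+0.0237+0.4161i)
Y_3^-3(R⁻¹ n̂) = -0.369319+0.063259i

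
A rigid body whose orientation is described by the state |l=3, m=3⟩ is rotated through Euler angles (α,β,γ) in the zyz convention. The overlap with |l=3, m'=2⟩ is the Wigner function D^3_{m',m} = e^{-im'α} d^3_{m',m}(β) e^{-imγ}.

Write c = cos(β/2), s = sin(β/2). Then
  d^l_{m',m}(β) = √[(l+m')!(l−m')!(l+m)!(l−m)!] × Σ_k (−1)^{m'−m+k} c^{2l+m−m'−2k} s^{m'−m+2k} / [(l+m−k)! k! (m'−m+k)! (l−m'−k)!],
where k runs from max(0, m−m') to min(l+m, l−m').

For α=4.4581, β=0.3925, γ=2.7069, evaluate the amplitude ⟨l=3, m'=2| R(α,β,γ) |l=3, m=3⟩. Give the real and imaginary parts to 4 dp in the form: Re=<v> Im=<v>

Re=-0.1038 Im=0.4209

Split into d^3_{2,3}(β=0.3925) × two z-phases.
c=cos(0.3925/2)=0.980805, s=sin(0.3925/2)=0.194993; N=√[120·1·720·1]=293.938769
The bounds max(0,m−m')=1 and min(l+m,l−m')=1 give 1 term
  k=1: (−1)^0·293.9388/(120)·0.9808^5·0.1950^1 = +0.433518
d^3_{2,3}(0.3925) = +0.433518
Phases: e^{-i·(2)·4.4581}=-0.873438-0.486936i, e^{-i·(3)·2.7069}=-0.263567-0.964641i ⇒ D=-0.103831+0.420900i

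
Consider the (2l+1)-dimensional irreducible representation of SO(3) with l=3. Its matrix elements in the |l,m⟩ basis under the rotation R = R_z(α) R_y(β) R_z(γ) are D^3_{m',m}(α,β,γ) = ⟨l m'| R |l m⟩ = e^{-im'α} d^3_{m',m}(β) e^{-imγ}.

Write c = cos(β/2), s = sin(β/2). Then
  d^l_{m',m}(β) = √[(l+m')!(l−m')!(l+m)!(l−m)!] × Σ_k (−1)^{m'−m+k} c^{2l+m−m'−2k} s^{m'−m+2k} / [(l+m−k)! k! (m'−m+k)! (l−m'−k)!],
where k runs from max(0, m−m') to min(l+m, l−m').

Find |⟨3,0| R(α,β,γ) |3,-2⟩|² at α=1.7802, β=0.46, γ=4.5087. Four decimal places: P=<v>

P=0.0585

First d^3_{0,-2}(β=0.46), then the phase factors e^{-i(0)α} and e^{-i(-2)γ}:
With c≡cos(β/2)=0.973666 and s≡sin(β/2)=0.227978, N=[6·6·1·120]^{1/2}=65.726707
k∈{0,1} keeps every argument non-negative
  k=0: (−1)^2·65.7267/(12)·0.9737^4·0.2280^2 = +0.255850
  k=1: (−1)^3·65.7267/(12)·0.9737^2·0.2280^4 = -0.014026
d^3_{0,-2}(0.46) = +0.255850 -0.014026 = +0.241824
|D^3_{0,-2}|² = |d^3_{0,-2}(β)|² = (+0.241824)² = 0.058479 (the z-rotation phases have unit modulus)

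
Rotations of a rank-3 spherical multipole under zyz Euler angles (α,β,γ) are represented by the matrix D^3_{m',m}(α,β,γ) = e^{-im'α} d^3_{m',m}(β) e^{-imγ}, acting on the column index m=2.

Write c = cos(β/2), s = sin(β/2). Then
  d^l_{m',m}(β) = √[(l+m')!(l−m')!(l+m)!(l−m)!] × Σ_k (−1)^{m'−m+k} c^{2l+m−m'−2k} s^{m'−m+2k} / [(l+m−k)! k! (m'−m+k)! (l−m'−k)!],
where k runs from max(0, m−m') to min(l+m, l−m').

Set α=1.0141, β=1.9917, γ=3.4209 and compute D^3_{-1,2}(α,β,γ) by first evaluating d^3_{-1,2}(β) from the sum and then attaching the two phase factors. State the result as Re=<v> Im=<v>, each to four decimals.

Re=-0.1030 Im=-0.0505

First d^3_{-1,2}(β=1.9917), then the phase factors e^{-i(-1)α} and e^{-i(2)γ}:
c=cos(1.9917/2)=0.543790, s=sin(1.9917/2)=0.839221; N=√[2·24·120·1]=75.894664
Admissible k: 3..4 (factorial args all ≥0)
  k=3: (−1)^0·75.8947/(12)·0.5438^3·0.8392^3 = +0.601108
  k=4: (−1)^1·75.8947/(24)·0.5438^1·0.8392^5 = -0.715837
d^3_{-1,2}(1.9917) = +0.601108 -0.715837 = -0.114728
D = (+0.528384+0.849005i)·(-0.114728)·(+0.847990-0.530012i) = -0.103031-0.050469i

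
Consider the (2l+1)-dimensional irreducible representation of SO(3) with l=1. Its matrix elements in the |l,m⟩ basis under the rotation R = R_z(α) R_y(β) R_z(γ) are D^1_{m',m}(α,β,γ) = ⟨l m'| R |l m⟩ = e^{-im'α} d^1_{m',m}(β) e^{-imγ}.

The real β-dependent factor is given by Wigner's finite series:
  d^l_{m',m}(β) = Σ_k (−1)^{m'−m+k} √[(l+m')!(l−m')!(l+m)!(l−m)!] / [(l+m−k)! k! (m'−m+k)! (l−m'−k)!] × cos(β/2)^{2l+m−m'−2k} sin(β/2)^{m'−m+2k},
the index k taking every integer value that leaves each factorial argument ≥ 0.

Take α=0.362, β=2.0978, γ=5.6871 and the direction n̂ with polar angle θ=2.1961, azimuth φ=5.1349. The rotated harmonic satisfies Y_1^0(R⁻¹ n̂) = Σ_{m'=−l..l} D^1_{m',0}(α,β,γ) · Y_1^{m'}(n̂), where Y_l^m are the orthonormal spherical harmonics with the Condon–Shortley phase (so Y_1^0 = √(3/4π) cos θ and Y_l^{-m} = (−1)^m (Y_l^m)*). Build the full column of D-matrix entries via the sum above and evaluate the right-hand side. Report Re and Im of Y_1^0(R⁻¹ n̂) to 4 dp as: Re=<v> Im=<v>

Need the full column D^1_{m',0} for m'=−1..1 at α=0.362, β=2.0978, γ=5.6871.
cos(β/2)=0.498525, sin(β/2)=0.866875
d^1_{-1,0}: single k=1 term ⇒ +0.611165;  D = +0.571556+0.216441i
d^1_{0,0}: k∈[0..1] ⇒ +0.248527 -0.751473 = -0.502946;  D = -0.502946+0.000000i
d^1_{1,0}: single k=0 term ⇒ -0.611165;  D = -0.571556+0.216441i
Y_1^{m'}(θ=2.1961,φ=5.1349) and Σ D·Y over m':
  (+0.5716+0.2164i)·(+0.1149+0.2555i)  (-0.5029+0.0000i)·(-0.2860+0.0000i)  (-0.5716+0.2164i)·(-0.1149+0.2555i)
Y_1^0(R⁻¹ n̂) = +0.164549+0.000000i

Re=0.1645 Im=0.0000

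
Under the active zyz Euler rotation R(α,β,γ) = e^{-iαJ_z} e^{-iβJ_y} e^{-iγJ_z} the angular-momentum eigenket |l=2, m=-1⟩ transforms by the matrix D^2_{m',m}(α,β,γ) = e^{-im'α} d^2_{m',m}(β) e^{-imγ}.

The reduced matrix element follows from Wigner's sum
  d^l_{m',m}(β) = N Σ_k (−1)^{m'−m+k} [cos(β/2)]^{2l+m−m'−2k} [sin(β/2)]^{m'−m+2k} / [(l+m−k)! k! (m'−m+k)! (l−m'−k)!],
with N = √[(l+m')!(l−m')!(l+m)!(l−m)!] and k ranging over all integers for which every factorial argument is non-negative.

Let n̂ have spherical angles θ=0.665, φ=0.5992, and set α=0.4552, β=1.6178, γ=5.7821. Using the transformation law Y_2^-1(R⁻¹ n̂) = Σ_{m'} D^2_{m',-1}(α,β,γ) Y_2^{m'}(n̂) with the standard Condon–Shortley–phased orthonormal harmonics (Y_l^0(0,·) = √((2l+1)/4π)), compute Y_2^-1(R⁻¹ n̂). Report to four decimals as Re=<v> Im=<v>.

Need the full column D^2_{m',-1} for m'=−2..2 at α=0.4552, β=1.6178, γ=5.7821.
cos(β/2)=0.690295, sin(β/2)=0.723528
d^2_{-2,-1}: single k=1 term ⇒ +0.475981;  D = +0.436662+0.189431i
d^2_{-1,-1}: k∈[0..1] ⇒ +0.227059 -0.748344 = -0.521285;  D = -0.520737+0.023911i
d^2_{0,-1}: k∈[0..1] ⇒ -0.582955 +0.640437 = +0.057483;  D = +0.050416-0.027613i
d^2_{1,-1}: k∈[0..1] ⇒ +0.748344 -0.274045 = +0.474299;  D = +0.273461-0.387529i
d^2_{2,-1}: single k=0 term ⇒ -0.522915;  D = -0.082954+0.516293i
Y_2^{m'}(θ=0.665,φ=0.5992) and Σ D·Y over m':
  (+0.4367+0.1894i)·(+0.0535-0.1370i)  (-0.5207+0.0239i)·(+0.3098-0.2116i)  (+0.0504-0.0276i)·(+0.2705+0.0000i)  (+0.2735-0.3875i)·(-0.3098-0.2116i)  (-0.0830+0.5163i)·(+0.0535+0.1370i)
Y_2^-1(R⁻¹ n̂) = -0.335166+0.138880i

Re=-0.3352 Im=0.1389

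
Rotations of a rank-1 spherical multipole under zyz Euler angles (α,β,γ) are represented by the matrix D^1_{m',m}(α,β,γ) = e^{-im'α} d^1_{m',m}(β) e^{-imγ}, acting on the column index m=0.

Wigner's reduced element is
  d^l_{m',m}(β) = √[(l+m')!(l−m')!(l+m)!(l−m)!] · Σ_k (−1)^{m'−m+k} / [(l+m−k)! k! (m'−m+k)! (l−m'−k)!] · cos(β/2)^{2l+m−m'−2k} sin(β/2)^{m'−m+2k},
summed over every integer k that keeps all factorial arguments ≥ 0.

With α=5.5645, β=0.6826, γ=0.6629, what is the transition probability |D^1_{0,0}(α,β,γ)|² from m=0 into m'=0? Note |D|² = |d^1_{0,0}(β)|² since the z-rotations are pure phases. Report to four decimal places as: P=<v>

P=0.6021

D^1_{0,0}(5.5645,0.6826,0.6629) = e^{-i·0·5.5645}·d^1_{0,0}(0.6826)·e^{-i·0·0.6629}. Compute d first:
c=cos(0.6826/2)=0.942320, s=sin(0.6826/2)=0.334712; N=√[1·1·1·1]=1.000000
k: max(0,(0)−(0))=0 … min(1+(0),1−(0))=1
  k=0: (−1)^0·1.0000/(1)·0.9423^2·0.3347^0 = +0.887968
  k=1: (−1)^1·1.0000/(1)·0.9423^0·0.3347^2 = -0.112032
d^1_{0,0}(0.6826) = +0.887968 -0.112032 = +0.775935
|D^1_{0,0}|² = |d^1_{0,0}(β)|² = (+0.775935)² = 0.602075 (the z-rotation phases have unit modulus)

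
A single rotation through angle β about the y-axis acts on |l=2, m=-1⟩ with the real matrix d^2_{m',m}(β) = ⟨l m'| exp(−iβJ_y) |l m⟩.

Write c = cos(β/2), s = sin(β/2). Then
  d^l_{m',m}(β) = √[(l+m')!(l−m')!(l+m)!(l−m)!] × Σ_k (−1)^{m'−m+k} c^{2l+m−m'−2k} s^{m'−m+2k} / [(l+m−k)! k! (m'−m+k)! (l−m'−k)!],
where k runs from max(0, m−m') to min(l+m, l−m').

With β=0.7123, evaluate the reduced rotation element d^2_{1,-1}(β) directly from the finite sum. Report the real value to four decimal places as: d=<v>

d^2_{1,-1}(β=0.7123) via Wigner's sum:
Half-angle: c=0.937246, s=0.348668. N=√(6·1·1·6)=6.000000
k∈{0,1} keeps every argument non-negative
  k=0: (−1)^2·6.0000/(2)·0.9372^2·0.3487^2 = +0.320371
  k=1: (−1)^3·6.0000/(6)·0.9372^0·0.3487^4 = -0.014779
d^2_{1,-1}(0.7123) = +0.320371 -0.014779 = +0.305592

d=0.3056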